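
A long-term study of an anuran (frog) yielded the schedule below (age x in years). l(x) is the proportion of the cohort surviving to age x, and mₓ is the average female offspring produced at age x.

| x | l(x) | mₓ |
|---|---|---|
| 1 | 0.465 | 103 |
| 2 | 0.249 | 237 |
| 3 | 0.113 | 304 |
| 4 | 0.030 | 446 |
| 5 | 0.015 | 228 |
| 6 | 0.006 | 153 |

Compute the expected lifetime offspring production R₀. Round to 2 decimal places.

158.98

R₀ = Σ l(x) mₓ:
  age 1: 0.465 × 103 = 47.8950
  age 2: 0.249 × 237 = 59.0130
  age 3: 0.113 × 304 = 34.3520
  age 4: 0.030 × 446 = 13.3800
  age 5: 0.015 × 228 = 3.4200
  age 6: 0.006 × 153 = 0.9180
R₀ = 47.8950 + 59.0130 + 34.3520 + 13.3800 + 3.4200 + 0.9180 = 158.9780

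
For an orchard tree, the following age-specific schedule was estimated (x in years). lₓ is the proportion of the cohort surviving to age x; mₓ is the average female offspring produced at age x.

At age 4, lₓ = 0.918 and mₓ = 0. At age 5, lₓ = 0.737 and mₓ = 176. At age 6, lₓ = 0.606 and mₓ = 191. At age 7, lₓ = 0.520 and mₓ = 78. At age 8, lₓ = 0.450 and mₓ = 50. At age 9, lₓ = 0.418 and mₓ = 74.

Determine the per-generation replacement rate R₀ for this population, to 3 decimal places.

R₀ = Σ lₓ mₓ:
  age 4: 0.918 × 0 = 0.0000
  age 5: 0.737 × 176 = 129.7120
  age 6: 0.606 × 191 = 115.7460
  age 7: 0.520 × 78 = 40.5600
  age 8: 0.450 × 50 = 22.5000
  age 9: 0.418 × 74 = 30.9320
R₀ = 0.0000 + 129.7120 + 115.7460 + 40.5600 + 22.5000 + 30.9320 = 339.4500

339.450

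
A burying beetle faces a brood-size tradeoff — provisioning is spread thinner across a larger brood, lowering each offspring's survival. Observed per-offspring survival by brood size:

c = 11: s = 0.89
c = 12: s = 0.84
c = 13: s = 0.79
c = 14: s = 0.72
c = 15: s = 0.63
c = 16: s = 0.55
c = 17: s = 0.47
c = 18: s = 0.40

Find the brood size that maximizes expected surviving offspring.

Expected surviving offspring = c × s(c):
  c=11: 11 × 0.89 = 9.790
  c=12: 12 × 0.84 = 10.080
  c=13: 13 × 0.79 = 10.270
  c=14: 14 × 0.72 = 10.080
  c=15: 15 × 0.63 = 9.450
  c=16: 16 × 0.55 = 8.800
  c=17: 17 × 0.47 = 7.990
  c=18: 18 × 0.40 = 7.200
Maximum at c = 13 (10.270 surviving offspring).

13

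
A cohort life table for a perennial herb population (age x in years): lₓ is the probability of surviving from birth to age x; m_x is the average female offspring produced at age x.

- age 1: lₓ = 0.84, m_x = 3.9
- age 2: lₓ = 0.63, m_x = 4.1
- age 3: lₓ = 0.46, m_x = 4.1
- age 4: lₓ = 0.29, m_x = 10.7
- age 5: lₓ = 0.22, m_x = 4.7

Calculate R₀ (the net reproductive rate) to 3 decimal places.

R₀ = Σ lₓ m_x:
  age 1: 0.84 × 3.9 = 3.2760
  age 2: 0.63 × 4.1 = 2.5830
  age 3: 0.46 × 4.1 = 1.8860
  age 4: 0.29 × 10.7 = 3.1030
  age 5: 0.22 × 4.7 = 1.0340
R₀ = 3.2760 + 2.5830 + 1.8860 + 3.1030 + 1.0340 = 11.8820

11.882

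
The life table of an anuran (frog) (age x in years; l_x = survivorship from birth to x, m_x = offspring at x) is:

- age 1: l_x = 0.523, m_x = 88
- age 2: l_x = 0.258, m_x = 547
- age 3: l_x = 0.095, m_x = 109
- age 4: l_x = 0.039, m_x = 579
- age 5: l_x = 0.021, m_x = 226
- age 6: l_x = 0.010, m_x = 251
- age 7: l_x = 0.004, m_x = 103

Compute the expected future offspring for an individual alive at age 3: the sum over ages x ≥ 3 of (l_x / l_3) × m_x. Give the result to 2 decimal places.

427.41

l_3 = 0.095. Conditional survival from age 3 to x is l_x / l_3.
  x=3: (0.095/0.095) × 109 = 109.0000
  x=4: (0.039/0.095) × 579 = 237.6947
  x=5: (0.021/0.095) × 226 = 49.9579
  x=6: (0.010/0.095) × 251 = 26.4211
  x=7: (0.004/0.095) × 103 = 4.3368
Sum = 109.0000 + 237.6947 + 49.9579 + 26.4211 + 4.3368 = 427.4105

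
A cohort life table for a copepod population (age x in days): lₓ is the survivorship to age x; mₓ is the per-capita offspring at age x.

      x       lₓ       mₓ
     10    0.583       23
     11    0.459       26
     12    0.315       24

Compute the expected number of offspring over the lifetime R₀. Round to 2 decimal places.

32.90

R₀ = Σ lₓ mₓ:
  age 10: 0.583 × 23 = 13.4090
  age 11: 0.459 × 26 = 11.9340
  age 12: 0.315 × 24 = 7.5600
R₀ = 13.4090 + 11.9340 + 7.5600 = 32.9030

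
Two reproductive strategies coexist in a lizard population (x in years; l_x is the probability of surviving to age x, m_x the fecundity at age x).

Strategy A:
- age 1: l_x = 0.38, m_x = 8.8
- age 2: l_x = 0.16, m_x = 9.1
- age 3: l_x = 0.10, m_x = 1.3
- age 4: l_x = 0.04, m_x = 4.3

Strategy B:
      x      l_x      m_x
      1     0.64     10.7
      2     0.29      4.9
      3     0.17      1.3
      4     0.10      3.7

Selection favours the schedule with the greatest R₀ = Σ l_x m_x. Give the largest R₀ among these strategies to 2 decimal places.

Strategy A: R₀ = 0.38×8.8 + 0.16×9.1 + 0.10×1.3 + 0.04×4.3 = 5.1020
Strategy B: R₀ = 0.64×10.7 + 0.29×4.9 + 0.17×1.3 + 0.10×3.7 = 8.8600
Highest R₀: strategy B with 8.8600.

8.86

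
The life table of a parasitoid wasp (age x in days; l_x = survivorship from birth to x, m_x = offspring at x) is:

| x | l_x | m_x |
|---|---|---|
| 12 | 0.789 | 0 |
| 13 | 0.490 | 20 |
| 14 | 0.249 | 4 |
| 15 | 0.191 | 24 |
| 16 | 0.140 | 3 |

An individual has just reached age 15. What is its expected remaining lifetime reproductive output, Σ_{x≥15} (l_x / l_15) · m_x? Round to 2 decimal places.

l_15 = 0.191. Conditional survival from age 15 to x is l_x / l_15.
  x=15: (0.191/0.191) × 24 = 24.0000
  x=16: (0.140/0.191) × 3 = 2.1990
Sum = 24.0000 + 2.1990 = 26.1990

26.20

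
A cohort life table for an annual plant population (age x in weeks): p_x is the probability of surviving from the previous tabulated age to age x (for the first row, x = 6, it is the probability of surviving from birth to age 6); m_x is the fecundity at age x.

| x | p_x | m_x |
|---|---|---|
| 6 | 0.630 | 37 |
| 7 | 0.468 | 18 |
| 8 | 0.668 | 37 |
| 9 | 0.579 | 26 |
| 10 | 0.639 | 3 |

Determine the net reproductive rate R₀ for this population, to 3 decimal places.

Survivorship from birth: l_x = p_6·p_7·…·p_x.
  l_6 = 0.63000
  l_7 = 0.29484
  l_8 = 0.19695
  l_9 = 0.11404
  l_10 = 0.07287
R₀ = Σ l_x m_x:
  age 6: 0.63000 × 37 = 23.3100
  age 7: 0.29484 × 18 = 5.3071
  age 8: 0.19695 × 37 = 7.2871
  age 9: 0.11404 × 26 = 2.9650
  age 10: 0.07287 × 3 = 0.2186
R₀ = 23.3100 + 5.3071 + 7.2871 + 2.9650 + 0.2186 = 39.0879

39.088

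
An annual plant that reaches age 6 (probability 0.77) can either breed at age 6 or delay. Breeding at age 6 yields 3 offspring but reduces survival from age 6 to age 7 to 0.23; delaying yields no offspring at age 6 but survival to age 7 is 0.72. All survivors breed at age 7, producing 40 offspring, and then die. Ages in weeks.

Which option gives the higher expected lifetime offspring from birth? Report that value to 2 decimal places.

22.18

breed at age 6: R₀ = 0.77 × (3 + 0.23 × 40) = 0.77 × 12.2000 = 9.3940
delay to age 7: R₀ = 0.77 × (0.72 × 40) = 0.77 × 28.8000 = 22.1760
Higher: delay to age 7 (22.1760).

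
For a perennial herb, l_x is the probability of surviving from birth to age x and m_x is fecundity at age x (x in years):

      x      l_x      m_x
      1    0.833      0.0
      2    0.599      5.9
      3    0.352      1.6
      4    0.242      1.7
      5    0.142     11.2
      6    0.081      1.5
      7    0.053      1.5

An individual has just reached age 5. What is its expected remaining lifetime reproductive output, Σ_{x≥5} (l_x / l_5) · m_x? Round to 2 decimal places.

12.62

l_5 = 0.142. Conditional survival from age 5 to x is l_x / l_5.
  x=5: (0.142/0.142) × 11.2 = 11.2000
  x=6: (0.081/0.142) × 1.5 = 0.8556
  x=7: (0.053/0.142) × 1.5 = 0.5599
Sum = 11.2000 + 0.8556 + 0.5599 = 12.6155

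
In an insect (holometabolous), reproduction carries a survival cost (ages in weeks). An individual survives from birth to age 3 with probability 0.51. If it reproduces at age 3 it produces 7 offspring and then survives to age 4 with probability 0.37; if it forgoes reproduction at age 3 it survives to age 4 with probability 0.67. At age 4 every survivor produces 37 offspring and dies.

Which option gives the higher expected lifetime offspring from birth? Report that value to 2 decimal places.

12.64

breed at age 3: R₀ = 0.51 × (7 + 0.37 × 37) = 0.51 × 20.6900 = 10.5519
delay to age 4: R₀ = 0.51 × (0.67 × 37) = 0.51 × 24.7900 = 12.6429
Higher: delay to age 4 (12.6429).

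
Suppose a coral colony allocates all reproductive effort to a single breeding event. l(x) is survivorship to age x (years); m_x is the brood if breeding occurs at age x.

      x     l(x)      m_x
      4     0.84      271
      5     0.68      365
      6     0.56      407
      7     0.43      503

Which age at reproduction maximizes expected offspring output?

5

Expected offspring if breeding at age x = l(x) × m_x:
  age 4: 0.84 × 271 = 227.640
  age 5: 0.68 × 365 = 248.200
  age 6: 0.56 × 407 = 227.920
  age 7: 0.43 × 503 = 216.290
Maximum at age 5 (248.200).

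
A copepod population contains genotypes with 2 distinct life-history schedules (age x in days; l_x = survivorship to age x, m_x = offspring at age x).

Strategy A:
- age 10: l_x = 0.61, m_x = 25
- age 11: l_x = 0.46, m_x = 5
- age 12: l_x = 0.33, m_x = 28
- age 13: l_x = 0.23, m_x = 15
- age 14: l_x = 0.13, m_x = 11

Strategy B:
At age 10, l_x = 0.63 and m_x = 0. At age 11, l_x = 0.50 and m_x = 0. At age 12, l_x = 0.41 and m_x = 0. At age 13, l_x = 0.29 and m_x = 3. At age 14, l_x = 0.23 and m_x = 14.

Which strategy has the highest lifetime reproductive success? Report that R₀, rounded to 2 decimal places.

31.67

Strategy A: R₀ = 0.61×25 + 0.46×5 + 0.33×28 + 0.23×15 + 0.13×11 = 31.6700
Strategy B: R₀ = 0.63×0 + 0.50×0 + 0.41×0 + 0.29×3 + 0.23×14 = 4.0900
Highest R₀: strategy A with 31.6700.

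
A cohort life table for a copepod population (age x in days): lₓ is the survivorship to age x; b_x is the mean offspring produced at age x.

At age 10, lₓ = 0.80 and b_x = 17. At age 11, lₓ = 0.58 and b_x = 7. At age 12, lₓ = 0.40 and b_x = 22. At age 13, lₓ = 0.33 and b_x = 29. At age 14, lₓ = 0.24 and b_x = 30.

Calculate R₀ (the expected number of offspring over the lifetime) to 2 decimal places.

43.23

R₀ = Σ lₓ b_x:
  age 10: 0.80 × 17 = 13.6000
  age 11: 0.58 × 7 = 4.0600
  age 12: 0.40 × 22 = 8.8000
  age 13: 0.33 × 29 = 9.5700
  age 14: 0.24 × 30 = 7.2000
R₀ = 13.6000 + 4.0600 + 8.8000 + 9.5700 + 7.2000 = 43.2300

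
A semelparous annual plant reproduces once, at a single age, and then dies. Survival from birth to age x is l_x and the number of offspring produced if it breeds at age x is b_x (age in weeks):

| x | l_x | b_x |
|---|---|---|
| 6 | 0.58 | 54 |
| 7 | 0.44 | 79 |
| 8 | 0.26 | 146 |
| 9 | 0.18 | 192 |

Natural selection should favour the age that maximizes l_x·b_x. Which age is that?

Expected offspring if breeding at age x = l_x × b_x:
  age 6: 0.58 × 54 = 31.320
  age 7: 0.44 × 79 = 34.760
  age 8: 0.26 × 146 = 37.960
  age 9: 0.18 × 192 = 34.560
Maximum at age 8 (37.960).

8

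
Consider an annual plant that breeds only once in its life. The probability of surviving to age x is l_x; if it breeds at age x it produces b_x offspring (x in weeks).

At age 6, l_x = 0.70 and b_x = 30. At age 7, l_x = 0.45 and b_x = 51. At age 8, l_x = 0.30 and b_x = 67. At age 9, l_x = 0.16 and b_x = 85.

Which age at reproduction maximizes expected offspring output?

Expected offspring if breeding at age x = l_x × b_x:
  age 6: 0.70 × 30 = 21.000
  age 7: 0.45 × 51 = 22.950
  age 8: 0.30 × 67 = 20.100
  age 9: 0.16 × 85 = 13.600
Maximum at age 7 (22.950).

7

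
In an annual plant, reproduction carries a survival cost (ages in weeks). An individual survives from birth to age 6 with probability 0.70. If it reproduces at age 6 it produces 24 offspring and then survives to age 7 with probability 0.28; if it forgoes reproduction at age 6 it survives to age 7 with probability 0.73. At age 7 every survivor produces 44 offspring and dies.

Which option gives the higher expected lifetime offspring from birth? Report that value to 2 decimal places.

25.42

breed at age 6: R₀ = 0.70 × (24 + 0.28 × 44) = 0.70 × 36.3200 = 25.4240
delay to age 7: R₀ = 0.70 × (0.73 × 44) = 0.70 × 32.1200 = 22.4840
Higher: breed at age 6 (25.4240).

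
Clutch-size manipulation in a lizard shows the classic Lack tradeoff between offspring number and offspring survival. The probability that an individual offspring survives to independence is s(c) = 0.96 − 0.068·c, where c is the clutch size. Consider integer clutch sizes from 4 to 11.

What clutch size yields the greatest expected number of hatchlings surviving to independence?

Expected hatchlings surviving to independence = c × s(c):
  c=4: 4 × 0.688 = 2.752
  c=5: 5 × 0.620 = 3.100
  c=6: 6 × 0.552 = 3.312
  c=7: 7 × 0.484 = 3.388
  c=8: 8 × 0.416 = 3.328
  c=9: 9 × 0.348 = 3.132
  c=10: 10 × 0.280 = 2.800
  c=11: 11 × 0.212 = 2.332
Maximum at c = 7 (3.388 hatchlings surviving to independence).

7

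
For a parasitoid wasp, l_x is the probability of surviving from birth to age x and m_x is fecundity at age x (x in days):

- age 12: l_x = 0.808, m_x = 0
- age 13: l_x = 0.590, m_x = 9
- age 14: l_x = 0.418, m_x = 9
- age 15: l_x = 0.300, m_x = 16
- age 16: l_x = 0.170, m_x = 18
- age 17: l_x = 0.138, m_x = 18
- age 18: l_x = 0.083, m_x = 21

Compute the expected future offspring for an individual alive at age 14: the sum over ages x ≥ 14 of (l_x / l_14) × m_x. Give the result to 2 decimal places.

l_14 = 0.418. Conditional survival from age 14 to x is l_x / l_14.
  x=14: (0.418/0.418) × 9 = 9.0000
  x=15: (0.300/0.418) × 16 = 11.4833
  x=16: (0.170/0.418) × 18 = 7.3206
  x=17: (0.138/0.418) × 18 = 5.9426
  x=18: (0.083/0.418) × 21 = 4.1699
Sum = 9.0000 + 11.4833 + 7.3206 + 5.9426 + 4.1699 = 37.9163

37.92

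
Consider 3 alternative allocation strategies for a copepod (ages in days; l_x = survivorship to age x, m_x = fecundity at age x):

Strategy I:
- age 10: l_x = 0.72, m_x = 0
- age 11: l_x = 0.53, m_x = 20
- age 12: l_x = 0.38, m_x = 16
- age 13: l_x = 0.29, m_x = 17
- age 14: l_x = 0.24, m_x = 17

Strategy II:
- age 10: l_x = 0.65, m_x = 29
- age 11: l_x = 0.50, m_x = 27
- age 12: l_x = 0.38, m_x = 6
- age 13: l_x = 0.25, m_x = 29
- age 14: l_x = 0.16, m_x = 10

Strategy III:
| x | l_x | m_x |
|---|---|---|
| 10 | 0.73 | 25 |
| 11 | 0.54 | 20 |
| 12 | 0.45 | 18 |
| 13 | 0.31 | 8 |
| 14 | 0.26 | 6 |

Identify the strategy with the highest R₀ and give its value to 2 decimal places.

Strategy I: R₀ = 0.72×0 + 0.53×20 + 0.38×16 + 0.29×17 + 0.24×17 = 25.6900
Strategy II: R₀ = 0.65×29 + 0.50×27 + 0.38×6 + 0.25×29 + 0.16×10 = 43.4800
Strategy III: R₀ = 0.73×25 + 0.54×20 + 0.45×18 + 0.31×8 + 0.26×6 = 41.1900
Highest R₀: strategy II with 43.4800.

43.48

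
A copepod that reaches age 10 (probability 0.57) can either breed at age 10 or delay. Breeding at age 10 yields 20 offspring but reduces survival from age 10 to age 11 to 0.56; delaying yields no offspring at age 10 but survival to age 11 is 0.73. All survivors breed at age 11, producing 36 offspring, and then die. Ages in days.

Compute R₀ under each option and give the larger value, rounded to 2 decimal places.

22.89

breed at age 10: R₀ = 0.57 × (20 + 0.56 × 36) = 0.57 × 40.1600 = 22.8912
delay to age 11: R₀ = 0.57 × (0.73 × 36) = 0.57 × 26.2800 = 14.9796
Higher: breed at age 10 (22.8912).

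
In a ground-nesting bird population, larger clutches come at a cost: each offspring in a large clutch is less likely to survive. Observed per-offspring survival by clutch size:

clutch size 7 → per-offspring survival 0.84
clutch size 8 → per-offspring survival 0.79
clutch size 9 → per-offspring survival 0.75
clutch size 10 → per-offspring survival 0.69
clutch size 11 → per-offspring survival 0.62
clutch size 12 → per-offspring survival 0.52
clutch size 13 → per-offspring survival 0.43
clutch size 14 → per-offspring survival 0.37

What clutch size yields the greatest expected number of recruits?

Expected recruits = c × s(c):
  c=7: 7 × 0.84 = 5.880
  c=8: 8 × 0.79 = 6.320
  c=9: 9 × 0.75 = 6.750
  c=10: 10 × 0.69 = 6.900
  c=11: 11 × 0.62 = 6.820
  c=12: 12 × 0.52 = 6.240
  c=13: 13 × 0.43 = 5.590
  c=14: 14 × 0.37 = 5.180
Maximum at c = 10 (6.900 recruits).

10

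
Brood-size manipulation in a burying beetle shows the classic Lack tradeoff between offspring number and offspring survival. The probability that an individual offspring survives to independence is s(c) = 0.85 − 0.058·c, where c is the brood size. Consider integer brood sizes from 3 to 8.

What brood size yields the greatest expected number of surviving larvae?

Expected surviving larvae = c × s(c):
  c=3: 3 × 0.676 = 2.028
  c=4: 4 × 0.618 = 2.472
  c=5: 5 × 0.560 = 2.800
  c=6: 6 × 0.502 = 3.012
  c=7: 7 × 0.444 = 3.108
  c=8: 8 × 0.386 = 3.088
Maximum at c = 7 (3.108 surviving larvae).

7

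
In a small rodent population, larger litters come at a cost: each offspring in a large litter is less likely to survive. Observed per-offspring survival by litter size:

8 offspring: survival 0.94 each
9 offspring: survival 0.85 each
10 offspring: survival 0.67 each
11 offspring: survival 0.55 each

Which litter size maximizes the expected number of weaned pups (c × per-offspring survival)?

9

Expected weaned pups = c × s(c):
  c=8: 8 × 0.94 = 7.520
  c=9: 9 × 0.85 = 7.650
  c=10: 10 × 0.67 = 6.700
  c=11: 11 × 0.55 = 6.050
Maximum at c = 9 (7.650 weaned pups).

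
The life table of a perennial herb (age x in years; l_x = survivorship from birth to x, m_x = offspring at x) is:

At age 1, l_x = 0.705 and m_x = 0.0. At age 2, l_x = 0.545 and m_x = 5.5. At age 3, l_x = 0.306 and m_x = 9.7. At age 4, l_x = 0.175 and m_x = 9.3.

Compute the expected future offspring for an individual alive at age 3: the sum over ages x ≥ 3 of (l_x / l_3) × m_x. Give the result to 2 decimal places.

15.02

l_3 = 0.306. Conditional survival from age 3 to x is l_x / l_3.
  x=3: (0.306/0.306) × 9.7 = 9.7000
  x=4: (0.175/0.306) × 9.3 = 5.3186
Sum = 9.7000 + 5.3186 = 15.0186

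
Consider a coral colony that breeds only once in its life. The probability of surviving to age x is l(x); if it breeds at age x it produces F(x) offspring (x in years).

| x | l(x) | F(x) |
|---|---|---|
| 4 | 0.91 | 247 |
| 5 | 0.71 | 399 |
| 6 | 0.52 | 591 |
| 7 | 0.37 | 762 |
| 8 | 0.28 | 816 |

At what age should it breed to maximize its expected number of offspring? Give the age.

6

Expected offspring if breeding at age x = l(x) × F(x):
  age 4: 0.91 × 247 = 224.770
  age 5: 0.71 × 399 = 283.290
  age 6: 0.52 × 591 = 307.320
  age 7: 0.37 × 762 = 281.940
  age 8: 0.28 × 816 = 228.480
Maximum at age 6 (307.320).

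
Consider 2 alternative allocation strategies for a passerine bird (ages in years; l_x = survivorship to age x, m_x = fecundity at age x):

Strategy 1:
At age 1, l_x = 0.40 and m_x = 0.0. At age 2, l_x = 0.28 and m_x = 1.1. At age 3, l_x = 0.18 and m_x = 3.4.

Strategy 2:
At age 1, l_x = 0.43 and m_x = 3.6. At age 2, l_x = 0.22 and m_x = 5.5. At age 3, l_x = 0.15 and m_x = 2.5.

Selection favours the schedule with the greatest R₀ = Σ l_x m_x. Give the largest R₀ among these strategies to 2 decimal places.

Strategy 1: R₀ = 0.40×0.0 + 0.28×1.1 + 0.18×3.4 = 0.9200
Strategy 2: R₀ = 0.43×3.6 + 0.22×5.5 + 0.15×2.5 = 3.1330
Highest R₀: strategy 2 with 3.1330.

3.13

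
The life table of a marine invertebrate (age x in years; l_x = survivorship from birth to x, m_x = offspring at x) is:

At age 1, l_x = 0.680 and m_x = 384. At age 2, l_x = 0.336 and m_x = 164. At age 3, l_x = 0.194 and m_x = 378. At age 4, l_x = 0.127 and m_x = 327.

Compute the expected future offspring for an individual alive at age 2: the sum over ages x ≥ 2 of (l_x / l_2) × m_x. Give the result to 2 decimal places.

l_2 = 0.336. Conditional survival from age 2 to x is l_x / l_2.
  x=2: (0.336/0.336) × 164 = 164.0000
  x=3: (0.194/0.336) × 378 = 218.2500
  x=4: (0.127/0.336) × 327 = 123.5982
Sum = 164.0000 + 218.2500 + 123.5982 = 505.8482

505.85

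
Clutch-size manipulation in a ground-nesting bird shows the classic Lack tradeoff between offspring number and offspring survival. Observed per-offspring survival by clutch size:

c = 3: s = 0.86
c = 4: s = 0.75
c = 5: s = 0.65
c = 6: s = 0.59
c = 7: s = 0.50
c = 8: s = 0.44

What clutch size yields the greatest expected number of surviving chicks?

6

Expected surviving chicks = c × s(c):
  c=3: 3 × 0.86 = 2.580
  c=4: 4 × 0.75 = 3.000
  c=5: 5 × 0.65 = 3.250
  c=6: 6 × 0.59 = 3.540
  c=7: 7 × 0.50 = 3.500
  c=8: 8 × 0.44 = 3.520
Maximum at c = 6 (3.540 surviving chicks).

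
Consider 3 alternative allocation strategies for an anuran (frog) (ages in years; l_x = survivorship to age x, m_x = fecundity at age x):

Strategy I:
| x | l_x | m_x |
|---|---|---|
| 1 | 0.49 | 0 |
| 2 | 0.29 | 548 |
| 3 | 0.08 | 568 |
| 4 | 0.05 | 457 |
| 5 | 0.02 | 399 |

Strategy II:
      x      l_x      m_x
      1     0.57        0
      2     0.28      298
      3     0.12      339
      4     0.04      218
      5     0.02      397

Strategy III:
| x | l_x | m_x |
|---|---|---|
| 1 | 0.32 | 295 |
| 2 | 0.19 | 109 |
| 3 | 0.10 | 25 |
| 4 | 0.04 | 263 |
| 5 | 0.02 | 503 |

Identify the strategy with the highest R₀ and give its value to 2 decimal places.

Strategy I: R₀ = 0.49×0 + 0.29×548 + 0.08×568 + 0.05×457 + 0.02×399 = 235.1900
Strategy II: R₀ = 0.57×0 + 0.28×298 + 0.12×339 + 0.04×218 + 0.02×397 = 140.7800
Strategy III: R₀ = 0.32×295 + 0.19×109 + 0.10×25 + 0.04×263 + 0.02×503 = 138.1900
Highest R₀: strategy I with 235.1900.

235.19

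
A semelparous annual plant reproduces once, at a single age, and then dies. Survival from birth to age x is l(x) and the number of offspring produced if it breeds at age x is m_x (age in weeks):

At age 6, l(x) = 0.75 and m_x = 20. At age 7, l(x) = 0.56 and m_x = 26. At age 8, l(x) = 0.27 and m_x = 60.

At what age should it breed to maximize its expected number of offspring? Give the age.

8

Expected offspring if breeding at age x = l(x) × m_x:
  age 6: 0.75 × 20 = 15.000
  age 7: 0.56 × 26 = 14.560
  age 8: 0.27 × 60 = 16.200
Maximum at age 8 (16.200).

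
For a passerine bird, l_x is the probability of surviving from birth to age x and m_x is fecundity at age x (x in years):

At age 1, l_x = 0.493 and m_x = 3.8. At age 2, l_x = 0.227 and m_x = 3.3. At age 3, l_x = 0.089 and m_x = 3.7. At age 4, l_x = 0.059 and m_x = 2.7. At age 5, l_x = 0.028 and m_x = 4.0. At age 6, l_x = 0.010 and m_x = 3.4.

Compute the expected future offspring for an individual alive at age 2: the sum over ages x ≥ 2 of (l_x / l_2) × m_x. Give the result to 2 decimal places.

6.10

l_2 = 0.227. Conditional survival from age 2 to x is l_x / l_2.
  x=2: (0.227/0.227) × 3.3 = 3.3000
  x=3: (0.089/0.227) × 3.7 = 1.4507
  x=4: (0.059/0.227) × 2.7 = 0.7018
  x=5: (0.028/0.227) × 4.0 = 0.4934
  x=6: (0.010/0.227) × 3.4 = 0.1498
Sum = 3.3000 + 1.4507 + 0.7018 + 0.4934 + 0.1498 = 6.0956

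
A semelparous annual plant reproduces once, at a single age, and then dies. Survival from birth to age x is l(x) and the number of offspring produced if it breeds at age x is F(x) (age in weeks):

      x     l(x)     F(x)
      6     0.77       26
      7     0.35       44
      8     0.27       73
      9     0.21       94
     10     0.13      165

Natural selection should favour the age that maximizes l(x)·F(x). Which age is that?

10

Expected offspring if breeding at age x = l(x) × F(x):
  age 6: 0.77 × 26 = 20.020
  age 7: 0.35 × 44 = 15.400
  age 8: 0.27 × 73 = 19.710
  age 9: 0.21 × 94 = 19.740
  age 10: 0.13 × 165 = 21.450
Maximum at age 10 (21.450).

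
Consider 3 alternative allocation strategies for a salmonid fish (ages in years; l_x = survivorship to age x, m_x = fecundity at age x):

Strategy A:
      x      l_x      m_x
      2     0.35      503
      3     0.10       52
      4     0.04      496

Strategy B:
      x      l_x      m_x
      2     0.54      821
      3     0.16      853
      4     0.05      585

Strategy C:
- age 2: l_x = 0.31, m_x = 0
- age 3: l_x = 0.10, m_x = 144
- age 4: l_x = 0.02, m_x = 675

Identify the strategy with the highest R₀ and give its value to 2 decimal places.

609.07

Strategy A: R₀ = 0.35×503 + 0.10×52 + 0.04×496 = 201.0900
Strategy B: R₀ = 0.54×821 + 0.16×853 + 0.05×585 = 609.0700
Strategy C: R₀ = 0.31×0 + 0.10×144 + 0.02×675 = 27.9000
Highest R₀: strategy B with 609.0700.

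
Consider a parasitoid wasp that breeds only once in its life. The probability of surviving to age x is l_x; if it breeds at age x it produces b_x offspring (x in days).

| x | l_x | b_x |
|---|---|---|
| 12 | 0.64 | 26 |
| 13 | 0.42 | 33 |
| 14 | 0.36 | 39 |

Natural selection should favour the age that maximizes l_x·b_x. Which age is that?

12

Expected offspring if breeding at age x = l_x × b_x:
  age 12: 0.64 × 26 = 16.640
  age 13: 0.42 × 33 = 13.860
  age 14: 0.36 × 39 = 14.040
Maximum at age 12 (16.640).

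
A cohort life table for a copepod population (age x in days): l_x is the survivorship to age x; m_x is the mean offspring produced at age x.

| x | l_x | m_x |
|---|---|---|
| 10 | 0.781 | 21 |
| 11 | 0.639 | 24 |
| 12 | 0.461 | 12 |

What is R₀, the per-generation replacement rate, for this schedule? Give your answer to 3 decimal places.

37.269

R₀ = Σ l_x m_x:
  age 10: 0.781 × 21 = 16.4010
  age 11: 0.639 × 24 = 15.3360
  age 12: 0.461 × 12 = 5.5320
R₀ = 16.4010 + 15.3360 + 5.5320 = 37.2690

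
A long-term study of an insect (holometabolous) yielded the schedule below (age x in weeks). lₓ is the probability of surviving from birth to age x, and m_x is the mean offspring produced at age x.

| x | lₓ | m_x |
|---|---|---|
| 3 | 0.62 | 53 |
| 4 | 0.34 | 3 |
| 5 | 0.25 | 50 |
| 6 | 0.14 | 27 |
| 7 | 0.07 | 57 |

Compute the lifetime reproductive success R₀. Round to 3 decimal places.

R₀ = Σ lₓ m_x:
  age 3: 0.62 × 53 = 32.8600
  age 4: 0.34 × 3 = 1.0200
  age 5: 0.25 × 50 = 12.5000
  age 6: 0.14 × 27 = 3.7800
  age 7: 0.07 × 57 = 3.9900
R₀ = 32.8600 + 1.0200 + 12.5000 + 3.7800 + 3.9900 = 54.1500

54.150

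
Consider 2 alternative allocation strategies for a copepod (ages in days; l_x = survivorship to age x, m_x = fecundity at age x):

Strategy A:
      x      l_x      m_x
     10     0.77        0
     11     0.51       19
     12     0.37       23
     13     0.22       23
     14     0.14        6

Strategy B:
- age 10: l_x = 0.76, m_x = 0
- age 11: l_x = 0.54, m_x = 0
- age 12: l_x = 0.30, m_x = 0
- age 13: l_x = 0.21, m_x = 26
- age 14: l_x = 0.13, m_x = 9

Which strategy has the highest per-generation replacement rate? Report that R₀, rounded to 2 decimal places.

24.10

Strategy A: R₀ = 0.77×0 + 0.51×19 + 0.37×23 + 0.22×23 + 0.14×6 = 24.1000
Strategy B: R₀ = 0.76×0 + 0.54×0 + 0.30×0 + 0.21×26 + 0.13×9 = 6.6300
Highest R₀: strategy A with 24.1000.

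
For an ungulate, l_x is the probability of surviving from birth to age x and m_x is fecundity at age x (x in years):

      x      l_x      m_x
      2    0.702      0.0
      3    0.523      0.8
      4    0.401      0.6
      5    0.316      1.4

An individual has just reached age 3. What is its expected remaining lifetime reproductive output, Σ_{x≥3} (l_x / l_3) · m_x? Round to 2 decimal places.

2.11

l_3 = 0.523. Conditional survival from age 3 to x is l_x / l_3.
  x=3: (0.523/0.523) × 0.8 = 0.8000
  x=4: (0.401/0.523) × 0.6 = 0.4600
  x=5: (0.316/0.523) × 1.4 = 0.8459
Sum = 0.8000 + 0.4600 + 0.8459 = 2.1059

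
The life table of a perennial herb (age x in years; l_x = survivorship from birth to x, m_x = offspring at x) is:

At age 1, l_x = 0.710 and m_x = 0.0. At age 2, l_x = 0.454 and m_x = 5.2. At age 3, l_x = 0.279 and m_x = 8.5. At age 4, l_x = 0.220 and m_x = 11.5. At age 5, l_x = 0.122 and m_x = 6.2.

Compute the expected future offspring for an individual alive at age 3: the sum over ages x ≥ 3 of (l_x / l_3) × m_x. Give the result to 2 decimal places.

20.28

l_3 = 0.279. Conditional survival from age 3 to x is l_x / l_3.
  x=3: (0.279/0.279) × 8.5 = 8.5000
  x=4: (0.220/0.279) × 11.5 = 9.0681
  x=5: (0.122/0.279) × 6.2 = 2.7111
Sum = 8.5000 + 9.0681 + 2.7111 = 20.2792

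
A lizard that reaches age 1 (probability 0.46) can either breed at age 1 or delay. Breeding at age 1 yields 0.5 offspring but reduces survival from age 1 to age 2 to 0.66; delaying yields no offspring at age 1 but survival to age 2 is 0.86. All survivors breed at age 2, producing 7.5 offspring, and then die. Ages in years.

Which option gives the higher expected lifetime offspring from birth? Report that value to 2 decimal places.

breed at age 1: R₀ = 0.46 × (0.5 + 0.66 × 7.5) = 0.46 × 5.4500 = 2.5070
delay to age 2: R₀ = 0.46 × (0.86 × 7.5) = 0.46 × 6.4500 = 2.9670
Higher: delay to age 2 (2.9670).

2.97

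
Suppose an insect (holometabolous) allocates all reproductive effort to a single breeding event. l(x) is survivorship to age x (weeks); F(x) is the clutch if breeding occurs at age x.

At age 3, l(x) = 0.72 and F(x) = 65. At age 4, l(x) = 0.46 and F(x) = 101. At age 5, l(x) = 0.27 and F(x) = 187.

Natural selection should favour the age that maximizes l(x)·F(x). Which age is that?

Expected offspring if breeding at age x = l(x) × F(x):
  age 3: 0.72 × 65 = 46.800
  age 4: 0.46 × 101 = 46.460
  age 5: 0.27 × 187 = 50.490
Maximum at age 5 (50.490).

5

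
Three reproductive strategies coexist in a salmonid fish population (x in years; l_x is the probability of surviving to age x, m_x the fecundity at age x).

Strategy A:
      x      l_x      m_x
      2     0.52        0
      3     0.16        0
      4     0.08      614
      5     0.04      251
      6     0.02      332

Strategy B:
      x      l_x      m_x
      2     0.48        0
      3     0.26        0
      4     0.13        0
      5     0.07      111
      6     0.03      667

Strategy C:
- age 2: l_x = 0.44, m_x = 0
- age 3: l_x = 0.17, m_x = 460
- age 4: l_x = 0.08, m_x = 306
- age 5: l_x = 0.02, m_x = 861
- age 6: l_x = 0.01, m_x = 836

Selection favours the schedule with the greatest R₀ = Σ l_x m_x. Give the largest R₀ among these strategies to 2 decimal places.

Strategy A: R₀ = 0.52×0 + 0.16×0 + 0.08×614 + 0.04×251 + 0.02×332 = 65.8000
Strategy B: R₀ = 0.48×0 + 0.26×0 + 0.13×0 + 0.07×111 + 0.03×667 = 27.7800
Strategy C: R₀ = 0.44×0 + 0.17×460 + 0.08×306 + 0.02×861 + 0.01×836 = 128.2600
Highest R₀: strategy C with 128.2600.

128.26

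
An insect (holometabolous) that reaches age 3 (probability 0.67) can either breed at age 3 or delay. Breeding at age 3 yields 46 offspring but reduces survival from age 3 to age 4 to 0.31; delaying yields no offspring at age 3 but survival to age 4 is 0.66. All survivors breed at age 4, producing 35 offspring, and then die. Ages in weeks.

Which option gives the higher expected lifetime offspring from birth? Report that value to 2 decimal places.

breed at age 3: R₀ = 0.67 × (46 + 0.31 × 35) = 0.67 × 56.8500 = 38.0895
delay to age 4: R₀ = 0.67 × (0.66 × 35) = 0.67 × 23.1000 = 15.4770
Higher: breed at age 3 (38.0895).

38.09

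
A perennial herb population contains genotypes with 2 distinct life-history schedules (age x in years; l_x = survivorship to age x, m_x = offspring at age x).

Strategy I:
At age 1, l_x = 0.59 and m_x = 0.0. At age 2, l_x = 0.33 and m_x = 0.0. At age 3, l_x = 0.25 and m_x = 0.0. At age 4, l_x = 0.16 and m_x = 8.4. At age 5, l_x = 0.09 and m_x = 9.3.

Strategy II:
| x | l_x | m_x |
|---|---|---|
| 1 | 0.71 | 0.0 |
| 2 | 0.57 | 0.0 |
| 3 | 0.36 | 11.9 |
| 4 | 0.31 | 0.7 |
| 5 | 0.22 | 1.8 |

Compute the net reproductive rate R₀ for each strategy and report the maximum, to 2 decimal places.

Strategy I: R₀ = 0.59×0.0 + 0.33×0.0 + 0.25×0.0 + 0.16×8.4 + 0.09×9.3 = 2.1810
Strategy II: R₀ = 0.71×0.0 + 0.57×0.0 + 0.36×11.9 + 0.31×0.7 + 0.22×1.8 = 4.8970
Highest R₀: strategy II with 4.8970.

4.90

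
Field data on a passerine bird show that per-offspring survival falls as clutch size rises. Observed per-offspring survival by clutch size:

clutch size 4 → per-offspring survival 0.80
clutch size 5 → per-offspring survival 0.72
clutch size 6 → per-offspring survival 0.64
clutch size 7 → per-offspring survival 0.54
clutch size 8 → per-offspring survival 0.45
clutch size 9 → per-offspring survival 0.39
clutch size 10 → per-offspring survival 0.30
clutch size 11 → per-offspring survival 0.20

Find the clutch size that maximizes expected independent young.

Expected independent young = c × s(c):
  c=4: 4 × 0.80 = 3.200
  c=5: 5 × 0.72 = 3.600
  c=6: 6 × 0.64 = 3.840
  c=7: 7 × 0.54 = 3.780
  c=8: 8 × 0.45 = 3.600
  c=9: 9 × 0.39 = 3.510
  c=10: 10 × 0.30 = 3.000
  c=11: 11 × 0.20 = 2.200
Maximum at c = 6 (3.840 independent young).

6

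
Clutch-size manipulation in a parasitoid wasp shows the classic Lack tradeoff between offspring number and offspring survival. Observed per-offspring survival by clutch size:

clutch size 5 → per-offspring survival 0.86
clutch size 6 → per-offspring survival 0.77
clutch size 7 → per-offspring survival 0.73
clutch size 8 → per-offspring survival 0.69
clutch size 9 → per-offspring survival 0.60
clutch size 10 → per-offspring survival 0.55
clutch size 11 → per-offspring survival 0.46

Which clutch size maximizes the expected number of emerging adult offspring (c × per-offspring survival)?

8

Expected emerging adult offspring = c × s(c):
  c=5: 5 × 0.86 = 4.300
  c=6: 6 × 0.77 = 4.620
  c=7: 7 × 0.73 = 5.110
  c=8: 8 × 0.69 = 5.520
  c=9: 9 × 0.60 = 5.400
  c=10: 10 × 0.55 = 5.500
  c=11: 11 × 0.46 = 5.060
Maximum at c = 8 (5.520 emerging adult offspring).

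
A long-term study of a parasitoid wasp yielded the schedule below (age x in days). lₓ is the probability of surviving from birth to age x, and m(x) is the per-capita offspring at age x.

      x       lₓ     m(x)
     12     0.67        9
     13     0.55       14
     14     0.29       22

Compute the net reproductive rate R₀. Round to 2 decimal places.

20.11

R₀ = Σ lₓ m(x):
  age 12: 0.67 × 9 = 6.0300
  age 13: 0.55 × 14 = 7.7000
  age 14: 0.29 × 22 = 6.3800
R₀ = 6.0300 + 7.7000 + 6.3800 = 20.1100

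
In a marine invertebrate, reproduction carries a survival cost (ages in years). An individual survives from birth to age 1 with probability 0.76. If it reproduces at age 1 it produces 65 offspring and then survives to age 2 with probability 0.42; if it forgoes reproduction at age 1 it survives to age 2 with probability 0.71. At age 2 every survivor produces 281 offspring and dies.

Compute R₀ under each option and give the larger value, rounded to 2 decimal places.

breed at age 1: R₀ = 0.76 × (65 + 0.42 × 281) = 0.76 × 183.0200 = 139.0952
delay to age 2: R₀ = 0.76 × (0.71 × 281) = 0.76 × 199.5100 = 151.6276
Higher: delay to age 2 (151.6276).

151.63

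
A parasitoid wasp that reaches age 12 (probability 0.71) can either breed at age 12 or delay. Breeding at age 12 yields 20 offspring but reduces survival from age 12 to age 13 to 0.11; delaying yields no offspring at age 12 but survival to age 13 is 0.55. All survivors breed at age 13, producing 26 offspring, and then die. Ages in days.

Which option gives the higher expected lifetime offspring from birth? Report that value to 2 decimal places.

16.23

breed at age 12: R₀ = 0.71 × (20 + 0.11 × 26) = 0.71 × 22.8600 = 16.2306
delay to age 13: R₀ = 0.71 × (0.55 × 26) = 0.71 × 14.3000 = 10.1530
Higher: breed at age 12 (16.2306).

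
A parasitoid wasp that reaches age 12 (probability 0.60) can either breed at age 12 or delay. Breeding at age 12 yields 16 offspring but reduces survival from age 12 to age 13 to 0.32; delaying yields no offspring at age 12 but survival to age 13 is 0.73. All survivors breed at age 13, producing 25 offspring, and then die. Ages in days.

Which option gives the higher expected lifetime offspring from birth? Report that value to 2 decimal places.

14.40

breed at age 12: R₀ = 0.60 × (16 + 0.32 × 25) = 0.60 × 24.0000 = 14.4000
delay to age 13: R₀ = 0.60 × (0.73 × 25) = 0.60 × 18.2500 = 10.9500
Higher: breed at age 12 (14.4000).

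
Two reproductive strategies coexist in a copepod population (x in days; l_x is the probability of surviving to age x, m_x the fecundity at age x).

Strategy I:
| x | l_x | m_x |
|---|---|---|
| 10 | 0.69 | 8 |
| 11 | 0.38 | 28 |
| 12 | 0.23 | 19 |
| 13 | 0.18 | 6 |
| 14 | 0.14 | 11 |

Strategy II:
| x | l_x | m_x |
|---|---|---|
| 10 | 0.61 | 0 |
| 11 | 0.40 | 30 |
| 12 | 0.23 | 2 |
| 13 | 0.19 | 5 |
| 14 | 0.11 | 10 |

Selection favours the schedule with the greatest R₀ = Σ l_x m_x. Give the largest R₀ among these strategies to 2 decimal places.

Strategy I: R₀ = 0.69×8 + 0.38×28 + 0.23×19 + 0.18×6 + 0.14×11 = 23.1500
Strategy II: R₀ = 0.61×0 + 0.40×30 + 0.23×2 + 0.19×5 + 0.11×10 = 14.5100
Highest R₀: strategy I with 23.1500.

23.15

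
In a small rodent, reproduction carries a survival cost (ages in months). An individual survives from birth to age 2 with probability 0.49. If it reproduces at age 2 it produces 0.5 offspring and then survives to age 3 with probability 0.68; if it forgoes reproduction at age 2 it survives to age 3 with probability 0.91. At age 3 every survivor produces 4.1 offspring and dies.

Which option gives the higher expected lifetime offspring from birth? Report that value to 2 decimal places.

1.83

breed at age 2: R₀ = 0.49 × (0.5 + 0.68 × 4.1) = 0.49 × 3.2880 = 1.6111
delay to age 3: R₀ = 0.49 × (0.91 × 4.1) = 0.49 × 3.7310 = 1.8282
Higher: delay to age 3 (1.8282).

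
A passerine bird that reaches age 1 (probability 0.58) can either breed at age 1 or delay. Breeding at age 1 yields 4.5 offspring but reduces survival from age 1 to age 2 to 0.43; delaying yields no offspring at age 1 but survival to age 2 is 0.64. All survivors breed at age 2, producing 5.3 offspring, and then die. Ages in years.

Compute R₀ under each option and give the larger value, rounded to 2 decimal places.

3.93

breed at age 1: R₀ = 0.58 × (4.5 + 0.43 × 5.3) = 0.58 × 6.7790 = 3.9318
delay to age 2: R₀ = 0.58 × (0.64 × 5.3) = 0.58 × 3.3920 = 1.9674
Higher: breed at age 1 (3.9318).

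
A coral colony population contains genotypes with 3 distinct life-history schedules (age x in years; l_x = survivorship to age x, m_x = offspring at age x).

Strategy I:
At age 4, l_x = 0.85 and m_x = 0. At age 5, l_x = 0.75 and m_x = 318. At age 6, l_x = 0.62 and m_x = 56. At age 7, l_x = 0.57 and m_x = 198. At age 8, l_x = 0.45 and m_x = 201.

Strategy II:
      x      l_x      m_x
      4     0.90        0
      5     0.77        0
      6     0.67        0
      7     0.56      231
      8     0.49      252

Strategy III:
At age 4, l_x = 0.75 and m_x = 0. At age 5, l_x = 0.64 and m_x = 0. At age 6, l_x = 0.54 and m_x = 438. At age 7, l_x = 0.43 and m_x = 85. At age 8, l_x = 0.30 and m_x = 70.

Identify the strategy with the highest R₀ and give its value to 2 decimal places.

476.53

Strategy I: R₀ = 0.85×0 + 0.75×318 + 0.62×56 + 0.57×198 + 0.45×201 = 476.5300
Strategy II: R₀ = 0.90×0 + 0.77×0 + 0.67×0 + 0.56×231 + 0.49×252 = 252.8400
Strategy III: R₀ = 0.75×0 + 0.64×0 + 0.54×438 + 0.43×85 + 0.30×70 = 294.0700
Highest R₀: strategy I with 476.5300.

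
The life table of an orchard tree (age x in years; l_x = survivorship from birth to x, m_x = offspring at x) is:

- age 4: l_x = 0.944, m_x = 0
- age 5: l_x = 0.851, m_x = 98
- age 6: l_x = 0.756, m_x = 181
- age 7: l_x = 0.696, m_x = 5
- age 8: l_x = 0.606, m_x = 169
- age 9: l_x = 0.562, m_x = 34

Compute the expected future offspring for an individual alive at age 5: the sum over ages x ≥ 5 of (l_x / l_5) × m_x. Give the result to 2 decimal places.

405.68

l_5 = 0.851. Conditional survival from age 5 to x is l_x / l_5.
  x=5: (0.851/0.851) × 98 = 98.0000
  x=6: (0.756/0.851) × 181 = 160.7944
  x=7: (0.696/0.851) × 5 = 4.0893
  x=8: (0.606/0.851) × 169 = 120.3455
  x=9: (0.562/0.851) × 34 = 22.4536
Sum = 98.0000 + 160.7944 + 4.0893 + 120.3455 + 22.4536 = 405.6827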